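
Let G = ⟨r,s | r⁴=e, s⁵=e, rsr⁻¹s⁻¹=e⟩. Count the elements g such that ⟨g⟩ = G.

G is cyclic of order 20. An element generates G iff its order is 20, and a cyclic group of order 20 has exactly φ(20) = 8 such elements.

Answer: 8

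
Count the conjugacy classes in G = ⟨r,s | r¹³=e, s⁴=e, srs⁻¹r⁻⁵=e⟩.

The conjugacy classes (representative and size) are:
  [e] (size 1), [r] (size 4), [r²] (size 4), [r⁹] (size 4), [r¹²s] (size 13), [r⁴s²] (size 13), [r¹²s³] (size 13).
Class equation: 1 + 4 + 4 + 4 + 13 + 13 + 13 = 52 = |G|. So G has 7 conjugacy classes.

Answer: 7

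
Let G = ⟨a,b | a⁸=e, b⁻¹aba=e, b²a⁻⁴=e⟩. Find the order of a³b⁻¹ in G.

Compute successive powers until reaching e:
  (a³b⁻¹)¹ = a³b⁻¹, (a³b⁻¹)² = a⁴, (a³b⁻¹)³ = a³b, (a³b⁻¹)⁴ = e.
The smallest positive k with (a³b⁻¹)ᵏ = e is 4.

Answer: 4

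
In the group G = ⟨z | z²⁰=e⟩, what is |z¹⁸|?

Compute successive powers until reaching e:
  (z¹⁸)¹ = z¹⁸, (z¹⁸)² = z¹⁶, (z¹⁸)³ = z¹⁴, (z¹⁸)⁴ = z¹², (z¹⁸)⁵ = z¹⁰, (z¹⁸)⁶ = z⁸, (z¹⁸)⁷ = z⁶, (z¹⁸)⁸ = z⁴, (z¹⁸)⁹ = z², (z¹⁸)¹⁰ = e.
The smallest positive k with (z¹⁸)ᵏ = e is 10.

Answer: 10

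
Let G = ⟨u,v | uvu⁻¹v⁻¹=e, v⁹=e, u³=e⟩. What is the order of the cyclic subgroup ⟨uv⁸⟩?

|⟨uv⁸⟩| equals the order of uv⁸. Compute successive powers until reaching e:
  (uv⁸)¹ = uv⁸, (uv⁸)² = u²v⁷, (uv⁸)³ = v⁶, (uv⁸)⁴ = uv⁵, (uv⁸)⁵ = u²v⁴, (uv⁸)⁶ = v³, (uv⁸)⁷ = uv², (uv⁸)⁸ = u²v, (uv⁸)⁹ = e.
The smallest positive k with (uv⁸)ᵏ = e is 9, so |⟨uv⁸⟩| = 9.

Answer: 9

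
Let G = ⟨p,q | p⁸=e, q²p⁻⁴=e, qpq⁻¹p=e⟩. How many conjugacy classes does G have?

The conjugacy classes (representative and size) are:
  [e] (size 1), [p⁷] (size 2), [p²] (size 2), [p⁵] (size 2), [p⁴] (size 1), [p²q⁻¹] (size 4), [p³q] (size 4).
Class equation: 1 + 2 + 2 + 2 + 1 + 4 + 4 = 16 = |G|. So G has 7 conjugacy classes.

Answer: 7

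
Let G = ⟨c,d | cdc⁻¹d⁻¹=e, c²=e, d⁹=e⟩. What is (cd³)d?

Compute (cd³) · d by multiplying left to right and reducing via the relations at each step:
  (cd³) · d = cd⁴

Answer: cd⁴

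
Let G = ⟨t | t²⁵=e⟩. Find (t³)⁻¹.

The order of (t³) is 25 (smallest k with (t³)ᵏ = e), so (t³)⁻¹ = (t³)²⁴ = t²².
Check: (t³) · (t²²) → (t³) · t²² = e, giving e as required.

Answer: t²²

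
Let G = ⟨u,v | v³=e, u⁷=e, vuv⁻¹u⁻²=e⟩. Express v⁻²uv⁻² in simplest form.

Multiply left to right, reducing at each step:
  v · u = u²v
  (u²v) · v⁻² = u²v²

Answer: u²v²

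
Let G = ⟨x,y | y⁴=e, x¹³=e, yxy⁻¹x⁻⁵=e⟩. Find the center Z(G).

An element z ∈ Z(G) iff z commutes with every generator.
For example e is central: e·x = x = x·e; e·y = y = y·e.
Whereas x ∉ Z(G) since x·y = xy ≠ x⁵y = y·x.
Checking each of the 52 elements this way gives Z(G) = {e}, of order 1.

Answer: {e}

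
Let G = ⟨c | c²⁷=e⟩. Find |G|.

G is generated by a single element, so G is cyclic. The relator gives c²⁷ = e and no smaller power is forced to be e, so the 27 powers {c, e, c², c³, c⁴, c⁵, c⁶, c⁷, c⁸, c⁹, c²², c²³, c²¹, c²⁰, c²⁴, c²⁵, c²⁶, c¹², c¹³, c¹¹, c¹⁰, c¹⁴, c¹⁵, c¹⁶, c¹⁷, c¹⁸, c¹⁹} are distinct. Hence |G| = 27.

Answer: 27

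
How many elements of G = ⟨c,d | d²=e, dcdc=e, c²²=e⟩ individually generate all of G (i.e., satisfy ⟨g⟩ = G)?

⟨g⟩ = G would require ord(g) = |G| = 44, but the maximum element order in G is 22 < 44. So G is not cyclic and no single element generates it: the count is 0.

Answer: 0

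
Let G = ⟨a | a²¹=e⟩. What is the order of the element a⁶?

Compute successive powers until reaching e:
  (a⁶)¹ = a⁶, (a⁶)² = a¹², (a⁶)³ = a¹⁸, (a⁶)⁴ = a³, (a⁶)⁵ = a⁹, (a⁶)⁶ = a¹⁵, (a⁶)⁷ = e.
The smallest positive k with (a⁶)ᵏ = e is 7.

Answer: 7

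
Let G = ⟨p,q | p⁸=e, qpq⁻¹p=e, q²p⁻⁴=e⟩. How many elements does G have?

Enumerate words in the generators, reducing via the relations: the distinct elements are
  {e, p, q, pq, p², p³, p⁴, p⁵, p⁶, p⁷, p²q, p³q, q⁻¹, pq⁻¹, p²q⁻¹, p³q⁻¹}.
No further products give new elements, so |G| = 16.

Answer: 16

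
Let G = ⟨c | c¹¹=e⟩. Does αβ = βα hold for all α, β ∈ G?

G has a single generator, so G is cyclic and hence abelian.

Answer: Yes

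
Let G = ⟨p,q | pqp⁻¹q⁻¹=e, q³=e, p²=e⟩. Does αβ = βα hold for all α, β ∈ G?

Each pair of generators commutes: p·q = pq = q·p. Since the generators pairwise commute, every element of G commutes with every other, so G is abelian.

Answer: Yes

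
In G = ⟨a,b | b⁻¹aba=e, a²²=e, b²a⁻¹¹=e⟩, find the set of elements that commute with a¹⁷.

⟨a¹⁷⟩ ⊆ C_G(a¹⁷) since powers of a¹⁷ commute with a¹⁷; so |C_G(a¹⁷)| ≥ |⟨a¹⁷⟩| = 22.
By orbit–stabilizer, |C_G(a¹⁷)| = |G| / |conj. class of a¹⁷| = 44 / 2 = 22.
The 22 elements commuting with a¹⁷ are {e, a, a², a³, a⁴, a⁵, a⁶, a⁷, a⁸, a⁹, a¹⁰, a¹¹, a¹², a¹³, a¹⁴, a¹⁵, a¹⁶, a¹⁷, a¹⁸, a¹⁹, a²⁰, a²¹}.

Answer: {e, a, a², a³, a⁴, a⁵, a⁶, a⁷, a⁸, a⁹, a¹⁰, a¹¹, a¹², a¹³, a¹⁴, a¹⁵, a¹⁶, a¹⁷, a¹⁸, a¹⁹, a²⁰, a²¹}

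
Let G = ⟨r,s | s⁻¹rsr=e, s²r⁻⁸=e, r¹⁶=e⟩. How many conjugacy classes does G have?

The conjugacy classes (representative and size) are:
  [e] (size 1), [r] (size 2), [r¹⁴] (size 2), [r³] (size 2), [r¹²] (size 2), [r⁵] (size 2), [r¹⁰] (size 2), [r⁷] (size 2), [r⁸] (size 1), [r⁶s] (size 8), [r³s⁻¹] (size 8).
Class equation: 1 + 2 + 2 + 2 + 2 + 2 + 2 + 2 + 1 + 8 + 8 = 32 = |G|. So G has 11 conjugacy classes.

Answer: 11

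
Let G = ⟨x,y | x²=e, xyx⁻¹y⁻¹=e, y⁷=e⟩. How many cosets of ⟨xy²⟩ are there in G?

First find ord(xy²) by computing successive powers:
  (xy²)¹ = xy², (xy²)² = y⁴, (xy²)³ = xy⁶, (xy²)⁴ = y, (xy²)⁵ = xy³, (xy²)⁶ = y⁵, (xy²)⁷ = x, (xy²)⁸ = y², (xy²)⁹ = xy⁴, (xy²)¹⁰ = y⁶, (xy²)¹¹ = xy, (xy²)¹² = y³, (xy²)¹³ = xy⁵, (xy²)¹⁴ = e.
So |⟨xy²⟩| = ord(xy²) = 14. With |G| = 14, by Lagrange [G : ⟨xy²⟩] = 14/14 = 1.

Answer: 1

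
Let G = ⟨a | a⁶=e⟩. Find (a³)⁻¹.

The order of (a³) is 2 (smallest k with (a³)ᵏ = e), so (a³)⁻¹ = (a³)¹ = a³.
Check: (a³) · (a³) → (a³) · a³ = e, giving e as required.

Answer: a³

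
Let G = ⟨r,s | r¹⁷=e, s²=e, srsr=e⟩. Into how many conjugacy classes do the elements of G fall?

The conjugacy classes (representative and size) are:
  [e] (size 1), [r¹⁶] (size 2), [r²] (size 2), [r³] (size 2), [r¹³] (size 2), [r¹²] (size 2), [r⁶] (size 2), [r¹⁰] (size 2), [r⁹] (size 2), [r⁷s] (size 17).
Class equation: 1 + 2 + 2 + 2 + 2 + 2 + 2 + 2 + 2 + 17 = 34 = |G|. So G has 10 conjugacy classes.

Answer: 10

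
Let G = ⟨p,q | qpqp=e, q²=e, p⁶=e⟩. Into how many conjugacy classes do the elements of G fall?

The conjugacy classes (representative and size) are:
  [e] (size 1), [p⁵] (size 2), [p⁴] (size 2), [p³] (size 1), [q] (size 3), [p³q] (size 3).
Class equation: 1 + 2 + 2 + 1 + 3 + 3 = 12 = |G|. So G has 6 conjugacy classes.

Answer: 6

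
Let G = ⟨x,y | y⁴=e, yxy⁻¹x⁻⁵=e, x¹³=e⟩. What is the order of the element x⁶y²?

Compute successive powers until reaching e:
  (x⁶y²)¹ = x⁶y², (x⁶y²)² = e.
The smallest positive k with (x⁶y²)ᵏ = e is 2.

Answer: 2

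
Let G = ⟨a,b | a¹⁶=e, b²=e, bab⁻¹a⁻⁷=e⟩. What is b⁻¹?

The order of b is 2 (smallest k with bᵏ = e), so b⁻¹ = b¹ = b.
Check: b · b → b · b = e, giving e as required.

Answer: b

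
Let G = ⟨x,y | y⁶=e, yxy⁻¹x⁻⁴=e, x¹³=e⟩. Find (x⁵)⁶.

Compute successive powers of (x⁵), reducing at each step:
  (x⁵)²: (x⁵) · x⁵ = x¹⁰
  (x⁵)³: (x¹⁰) · x⁵ = x²
  (x⁵)⁴: (x²) · x⁵ = x⁷
  (x⁵)⁵: (x⁷) · x⁵ = x¹²
  (x⁵)⁶: (x¹²) · x⁵ = x⁴

Answer: x⁴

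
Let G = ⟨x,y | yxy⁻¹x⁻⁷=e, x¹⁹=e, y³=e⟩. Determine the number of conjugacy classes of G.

The conjugacy classes (representative and size) are:
  [e] (size 1), [x¹¹] (size 3), [x¹⁴] (size 3), [x⁶] (size 3), [x¹⁷] (size 3), [x¹²] (size 3), [x¹⁰] (size 3), [x²y] (size 19), [x¹⁸y²] (size 19).
Class equation: 1 + 3 + 3 + 3 + 3 + 3 + 3 + 19 + 19 = 57 = |G|. So G has 9 conjugacy classes.

Answer: 9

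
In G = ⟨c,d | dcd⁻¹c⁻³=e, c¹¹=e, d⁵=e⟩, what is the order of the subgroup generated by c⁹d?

|⟨c⁹d⟩| equals the order of c⁹d. Compute successive powers until reaching e:
  (c⁹d)¹ = c⁹d, (c⁹d)² = c³d², (c⁹d)³ = c⁷d³, (c⁹d)⁴ = c⁸d⁴, (c⁹d)⁵ = e.
The smallest positive k with (c⁹d)ᵏ = e is 5, so |⟨c⁹d⟩| = 5.

Answer: 5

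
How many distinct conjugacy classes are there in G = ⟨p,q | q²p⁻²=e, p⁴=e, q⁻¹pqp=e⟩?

The conjugacy classes (representative and size) are:
  [e] (size 1), [p³] (size 2), [p²] (size 1), [q⁻¹] (size 2), [pq⁻¹] (size 2).
Class equation: 1 + 2 + 1 + 2 + 2 = 8 = |G|. So G has 5 conjugacy classes.

Answer: 5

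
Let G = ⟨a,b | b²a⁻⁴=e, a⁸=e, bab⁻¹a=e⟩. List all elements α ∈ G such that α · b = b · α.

⟨b⟩ ⊆ C_G(b) since powers of b commute with b; so |C_G(b)| ≥ |⟨b⟩| = 4.
By orbit–stabilizer, |C_G(b)| = |G| / |conj. class of b| = 16 / 4 = 4.
The 4 elements commuting with b are {e, a⁴, b, b⁻¹}.

Answer: {e, a⁴, b, b⁻¹}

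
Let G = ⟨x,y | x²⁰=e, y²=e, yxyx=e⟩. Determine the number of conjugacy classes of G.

The conjugacy classes (representative and size) are:
  [e] (size 1), [x] (size 2), [x¹⁸] (size 2), [x³] (size 2), [x⁴] (size 2), [x¹⁵] (size 2), [x¹⁴] (size 2), [x⁷] (size 2), [x¹²] (size 2), [x¹¹] (size 2), [x¹⁰] (size 1), [x¹⁸y] (size 10), [x⁵y] (size 10).
Class equation: 1 + 2 + 2 + 2 + 2 + 2 + 2 + 2 + 2 + 2 + 1 + 10 + 10 = 40 = |G|. So G has 13 conjugacy classes.

Answer: 13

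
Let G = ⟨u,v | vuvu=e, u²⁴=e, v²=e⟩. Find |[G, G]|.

G' = [G, G] is generated by all commutators. The generator-pair commutators are: [u, v] = u².
The subgroup they normally generate is {e, u², u⁴, u⁶, u⁸, u¹⁰, u¹², u¹⁴, u¹⁶, u¹⁸, u²⁰, u²²}, of order 12.
Check: |G/G'| = 48/12 = 4 is the order of the abelianisation.

Answer: 12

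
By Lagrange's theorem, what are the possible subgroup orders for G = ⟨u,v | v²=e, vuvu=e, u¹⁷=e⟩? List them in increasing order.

|G| = 34 = 2 · 17. By Lagrange's theorem the order of any subgroup divides 34; the divisors of 34 are 1, 2, 17, 34.

Answer: 1, 2, 17, 34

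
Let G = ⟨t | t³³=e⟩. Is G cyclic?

|G| = 33. The element t has order 33 (its powers give 33 distinct elements), so ⟨t⟩ = G and G is cyclic.

Answer: Yes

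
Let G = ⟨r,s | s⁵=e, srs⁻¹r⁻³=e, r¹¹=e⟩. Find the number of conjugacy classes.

The conjugacy classes (representative and size) are:
  [e] (size 1), [r³] (size 5), [r⁶] (size 5), [r⁷s] (size 11), [r⁹s²] (size 11), [r⁷s³] (size 11), [r⁷s⁴] (size 11).
Class equation: 1 + 5 + 5 + 11 + 11 + 11 + 11 = 55 = |G|. So G has 7 conjugacy classes.

Answer: 7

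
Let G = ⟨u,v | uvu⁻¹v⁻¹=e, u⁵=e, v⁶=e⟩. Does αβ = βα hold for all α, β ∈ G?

Each pair of generators commutes: u·v = uv = v·u. Since the generators pairwise commute, every element of G commutes with every other, so G is abelian.

Answer: Yes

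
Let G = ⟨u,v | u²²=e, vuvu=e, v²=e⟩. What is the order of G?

Enumerate words in the generators, reducing via the relations: the distinct elements are
  {e, u, v, uv, u², u³, u⁴, u⁵, u⁶, u⁷, u⁸, u⁹, u²v, u²¹, u²⁰, u³v, u¹², u¹³, u¹¹, u¹⁰, u¹⁴, u¹⁵, u¹⁶, u¹⁷, u¹⁸, u¹⁹, u⁴v, u⁵v, u⁶v, u⁷v, u⁸v, u⁹v, u²¹v, u²⁰v, u¹²v, u¹³v, u¹¹v, u¹⁰v, u¹⁴v, u¹⁵v, u¹⁶v, u¹⁷v, u¹⁸v, u¹⁹v}.
No further products give new elements, so |G| = 44.

Answer: 44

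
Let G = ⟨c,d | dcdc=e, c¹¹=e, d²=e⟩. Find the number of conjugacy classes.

The conjugacy classes (representative and size) are:
  [e] (size 1), [c¹⁰] (size 2), [c²] (size 2), [c³] (size 2), [c⁷] (size 2), [c⁶] (size 2), [c²d] (size 11).
Class equation: 1 + 2 + 2 + 2 + 2 + 2 + 11 = 22 = |G|. So G has 7 conjugacy classes.

Answer: 7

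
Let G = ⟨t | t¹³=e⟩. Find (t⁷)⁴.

Compute successive powers of (t⁷), reducing at each step:
  (t⁷)²: (t⁷) · t⁷ = t
  (t⁷)³: t · t⁷ = t⁸
  (t⁷)⁴: (t⁸) · t⁷ = t²

Answer: t²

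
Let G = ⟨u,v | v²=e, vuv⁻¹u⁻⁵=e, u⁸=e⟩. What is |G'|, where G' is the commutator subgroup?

G' = [G, G] is generated by all commutators. The generator-pair commutators are: [u, v] = u⁴.
The subgroup they normally generate is {e, u⁴}, of order 2.
Check: |G/G'| = 16/2 = 8 is the order of the abelianisation.

Answer: 2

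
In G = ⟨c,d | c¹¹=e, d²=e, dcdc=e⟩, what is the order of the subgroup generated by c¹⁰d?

|⟨c¹⁰d⟩| equals the order of c¹⁰d. Compute successive powers until reaching e:
  (c¹⁰d)¹ = c¹⁰d, (c¹⁰d)² = e.
The smallest positive k with (c¹⁰d)ᵏ = e is 2, so |⟨c¹⁰d⟩| = 2.

Answer: 2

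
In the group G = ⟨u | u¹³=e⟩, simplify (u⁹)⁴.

Compute successive powers of (u⁹), reducing at each step:
  (u⁹)²: (u⁹) · u⁹ = u⁵
  (u⁹)³: (u⁵) · u⁹ = u
  (u⁹)⁴: u · u⁹ = u¹⁰

Answer: u¹⁰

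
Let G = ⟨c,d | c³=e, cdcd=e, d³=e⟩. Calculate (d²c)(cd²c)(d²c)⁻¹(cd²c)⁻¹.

[(d²c), (cd²c)] = (d²c)·(cd²c)·(d²c)⁻¹·(cd²c)⁻¹.
  (d²c) · (cd²c) = c²
  (c²) · (c²d) = cd
  (cd) · (cd²c) = c²d²

Answer: c²d²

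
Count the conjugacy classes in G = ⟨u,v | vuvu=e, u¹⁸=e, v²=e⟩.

The conjugacy classes (representative and size) are:
  [e] (size 1), [u] (size 2), [u²] (size 2), [u³] (size 2), [u¹⁴] (size 2), [u⁵] (size 2), [u¹²] (size 2), [u⁷] (size 2), [u¹⁰] (size 2), [u⁹] (size 1), [u¹⁰v] (size 9), [uv] (size 9).
Class equation: 1 + 2 + 2 + 2 + 2 + 2 + 2 + 2 + 2 + 1 + 9 + 9 = 36 = |G|. So G has 12 conjugacy classes.

Answer: 12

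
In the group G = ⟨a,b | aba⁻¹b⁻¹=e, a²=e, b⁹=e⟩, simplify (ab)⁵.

Compute successive powers of (ab), reducing at each step:
  (ab)²: (ab) · a = b;   b · b = b²
  (ab)³: (b²) · a = ab²;   (ab²) · b = ab³
  (ab)⁴: (ab³) · a = b³;   (b³) · b = b⁴
  (ab)⁵: (b⁴) · a = ab⁴;   (ab⁴) · b = ab⁵

Answer: ab⁵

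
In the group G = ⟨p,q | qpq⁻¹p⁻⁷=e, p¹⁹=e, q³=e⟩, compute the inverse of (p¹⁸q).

The order of (p¹⁸q) is 3 (smallest k with (p¹⁸q)ᵏ = e), so (p¹⁸q)⁻¹ = (p¹⁸q)² = p¹¹q².
Check: (p¹⁸q) · (p¹¹q²) → (p¹⁸q) · p¹¹ = q;   q · q² = e, giving e as required.

Answer: p¹¹q²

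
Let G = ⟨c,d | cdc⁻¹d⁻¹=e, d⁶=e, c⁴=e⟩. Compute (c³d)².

Compute successive powers of (c³d), reducing at each step:
  (c³d)²: (c³d) · c³ = c²d;   (c²d) · d = c²d²

Answer: c²d²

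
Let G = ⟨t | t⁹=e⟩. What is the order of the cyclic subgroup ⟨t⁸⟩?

|⟨t⁸⟩| equals the order of t⁸. Compute successive powers until reaching e:
  (t⁸)¹ = t⁸, (t⁸)² = t⁷, (t⁸)³ = t⁶, (t⁸)⁴ = t⁵, (t⁸)⁵ = t⁴, (t⁸)⁶ = t³, (t⁸)⁷ = t², (t⁸)⁸ = t, (t⁸)⁹ = e.
The smallest positive k with (t⁸)ᵏ = e is 9, so |⟨t⁸⟩| = 9.

Answer: 9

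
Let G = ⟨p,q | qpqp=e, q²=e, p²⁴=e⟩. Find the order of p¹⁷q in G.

Compute successive powers until reaching e:
  (p¹⁷q)¹ = p¹⁷q, (p¹⁷q)² = e.
The smallest positive k with (p¹⁷q)ᵏ = e is 2.

Answer: 2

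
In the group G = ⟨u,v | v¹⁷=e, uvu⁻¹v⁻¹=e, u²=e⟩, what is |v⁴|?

Compute successive powers until reaching e:
  (v⁴)¹ = v⁴, (v⁴)² = v⁸, (v⁴)³ = v¹², (v⁴)⁴ = v¹⁶, (v⁴)⁵ = v³, (v⁴)⁶ = v⁷, (v⁴)⁷ = v¹¹, (v⁴)⁸ = v¹⁵, (v⁴)⁹ = v², (v⁴)¹⁰ = v⁶, (v⁴)¹¹ = v¹⁰, (v⁴)¹² = v¹⁴, (v⁴)¹³ = v, (v⁴)¹⁴ = v⁵, (v⁴)¹⁵ = v⁹, (v⁴)¹⁶ = v¹³, (v⁴)¹⁷ = e.
The smallest positive k with (v⁴)ᵏ = e is 17.

Answer: 17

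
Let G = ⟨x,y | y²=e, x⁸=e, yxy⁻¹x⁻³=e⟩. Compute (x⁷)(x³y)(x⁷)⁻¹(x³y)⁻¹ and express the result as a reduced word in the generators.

[(x⁷), (x³y)] = (x⁷)·(x³y)·(x⁷)⁻¹·(x³y)⁻¹.
  (x⁷) · (x³y) = x²y
  (x²y) · x = x⁵y
  (x⁵y) · (x⁷y) = x²

Answer: x²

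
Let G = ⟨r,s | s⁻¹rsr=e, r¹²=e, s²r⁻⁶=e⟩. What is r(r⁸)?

Compute r · (r⁸) by multiplying left to right and reducing via the relations at each step:
  r · r⁸ = r⁹

Answer: r⁹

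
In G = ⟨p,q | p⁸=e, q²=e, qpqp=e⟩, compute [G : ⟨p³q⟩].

First find ord(p³q) by computing successive powers:
  (p³q)¹ = p³q, (p³q)² = e.
So |⟨p³q⟩| = ord(p³q) = 2. With |G| = 16, by Lagrange [G : ⟨p³q⟩] = 16/2 = 8.

Answer: 8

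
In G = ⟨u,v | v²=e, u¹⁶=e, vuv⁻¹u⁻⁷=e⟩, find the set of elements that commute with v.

⟨v⟩ ⊆ C_G(v) since powers of v commute with v; so |C_G(v)| ≥ |⟨v⟩| = 2.
By orbit–stabilizer, |C_G(v)| = |G| / |conj. class of v| = 32 / 8 = 4.
The 4 elements commuting with v are {e, u⁸, v, u⁸v}.

Answer: {e, u⁸, v, u⁸v}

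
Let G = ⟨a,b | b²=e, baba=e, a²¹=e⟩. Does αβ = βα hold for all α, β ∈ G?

a·b = ab but b·a = a²⁰b, so a·b ≠ b·a and G is not abelian.

Answer: No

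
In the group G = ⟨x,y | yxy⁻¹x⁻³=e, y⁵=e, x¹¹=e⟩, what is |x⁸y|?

Compute successive powers until reaching e:
  (x⁸y)¹ = x⁸y, (x⁸y)² = x¹⁰y², (x⁸y)³ = x⁵y³, (x⁸y)⁴ = xy⁴, (x⁸y)⁵ = e.
The smallest positive k with (x⁸y)ᵏ = e is 5.

Answer: 5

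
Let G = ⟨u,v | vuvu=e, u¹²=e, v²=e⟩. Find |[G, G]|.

G' = [G, G] is generated by all commutators. The generator-pair commutators are: [u, v] = u².
The subgroup they normally generate is {e, u², u⁴, u⁶, u⁸, u¹⁰}, of order 6.
Check: |G/G'| = 24/6 = 4 is the order of the abelianisation.

Answer: 6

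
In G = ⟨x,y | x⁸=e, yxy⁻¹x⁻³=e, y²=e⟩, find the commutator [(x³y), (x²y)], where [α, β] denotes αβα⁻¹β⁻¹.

[(x³y), (x²y)] = (x³y)·(x²y)·(x³y)⁻¹·(x²y)⁻¹.
  (x³y) · (x²y) = x
  x · (x⁷y) = y
  y · (x²y) = x⁶

Answer: x⁶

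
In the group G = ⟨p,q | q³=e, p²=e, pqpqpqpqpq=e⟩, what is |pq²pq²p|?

Compute successive powers until reaching e:
  (pq²pq²p)¹ = pq²pq²p, (pq²pq²p)² = pq²pqpq²p, (pq²pq²p)³ = pqpq²pqp, (pq²pq²p)⁴ = pqpqp, (pq²pq²p)⁵ = e.
The smallest positive k with (pq²pq²p)ᵏ = e is 5.

Answer: 5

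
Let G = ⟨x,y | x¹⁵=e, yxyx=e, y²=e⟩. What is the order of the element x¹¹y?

Compute successive powers until reaching e:
  (x¹¹y)¹ = x¹¹y, (x¹¹y)² = e.
The smallest positive k with (x¹¹y)ᵏ = e is 2.

Answer: 2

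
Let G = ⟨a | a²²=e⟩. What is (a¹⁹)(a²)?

Compute (a¹⁹) · (a²) by multiplying left to right and reducing via the relations at each step:
  (a¹⁹) · a² = a²¹

Answer: a²¹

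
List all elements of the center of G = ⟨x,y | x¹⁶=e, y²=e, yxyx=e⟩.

An element z ∈ Z(G) iff z commutes with every generator.
For example x⁸ is central: (x⁸)·x = x⁹ = x·(x⁸); (x⁸)·y = x⁸y = y·(x⁸).
Whereas x ∉ Z(G) since x·y = xy ≠ x¹⁵y = y·x.
Checking each of the 32 elements this way gives Z(G) = {e, x⁸}, of order 2.

Answer: {e, x⁸}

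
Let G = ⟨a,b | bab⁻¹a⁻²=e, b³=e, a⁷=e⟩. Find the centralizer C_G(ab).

⟨ab⟩ ⊆ C_G(ab) since powers of ab commute with ab; so |C_G(ab)| ≥ |⟨ab⟩| = 3.
By orbit–stabilizer, |C_G(ab)| = |G| / |conj. class of ab| = 21 / 7 = 3.
The 3 elements commuting with ab are {e, ab, a³b²}.

Answer: {e, ab, a³b²}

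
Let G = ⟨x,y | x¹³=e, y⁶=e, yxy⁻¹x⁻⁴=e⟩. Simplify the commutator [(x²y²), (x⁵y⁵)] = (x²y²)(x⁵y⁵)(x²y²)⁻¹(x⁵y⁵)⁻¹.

[(x²y²), (x⁵y⁵)] = (x²y²)·(x⁵y⁵)·(x²y²)⁻¹·(x⁵y⁵)⁻¹.
  (x²y²) · (x⁵y⁵) = x⁴y
  (x⁴y) · (x⁸y⁴) = x¹⁰y⁵
  (x¹⁰y⁵) · (x⁶y) = x⁵

Answer: x⁵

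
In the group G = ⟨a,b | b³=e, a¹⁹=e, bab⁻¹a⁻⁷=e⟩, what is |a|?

Compute successive powers until reaching e:
  a¹ = a, a² = a², a³ = a³, a⁴ = a⁴, a⁵ = a⁵, a⁶ = a⁶, a⁷ = a⁷, a⁸ = a⁸, a⁹ = a⁹, a¹⁰ = a¹⁰, a¹¹ = a¹¹, a¹² = a¹², a¹³ = a¹³, a¹⁴ = a¹⁴, a¹⁵ = a¹⁵, a¹⁶ = a¹⁶, a¹⁷ = a¹⁷, a¹⁸ = a¹⁸, a¹⁹ = e.
The smallest positive k with aᵏ = e is 19.

Answer: 19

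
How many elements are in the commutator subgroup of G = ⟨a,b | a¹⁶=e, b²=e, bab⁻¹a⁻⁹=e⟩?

G' = [G, G] is generated by all commutators. The generator-pair commutators are: [a, b] = a⁸.
The subgroup they normally generate is {e, a⁸}, of order 2.
Check: |G/G'| = 32/2 = 16 is the order of the abelianisation.

Answer: 2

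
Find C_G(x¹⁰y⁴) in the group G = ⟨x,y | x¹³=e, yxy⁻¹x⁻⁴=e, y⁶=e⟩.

⟨x¹⁰y⁴⟩ ⊆ C_G(x¹⁰y⁴) since powers of x¹⁰y⁴ commute with x¹⁰y⁴; so |C_G(x¹⁰y⁴)| ≥ |⟨x¹⁰y⁴⟩| = 3.
By orbit–stabilizer, |C_G(x¹⁰y⁴)| = |G| / |conj. class of x¹⁰y⁴| = 78 / 13 = 6.
The 6 elements commuting with x¹⁰y⁴ are {e, x⁷y, x⁴y³, x⁸y⁵, x⁹y², x¹⁰y⁴}.

Answer: {e, x⁷y, x⁴y³, x⁸y⁵, x⁹y², x¹⁰y⁴}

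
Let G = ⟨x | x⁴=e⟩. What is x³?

Compute successive powers of x, reducing at each step:
  x²: x · x = x²
  x³: (x²) · x = x³

Answer: x³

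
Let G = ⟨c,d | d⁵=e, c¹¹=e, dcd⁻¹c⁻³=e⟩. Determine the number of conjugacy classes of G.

The conjugacy classes (representative and size) are:
  [e] (size 1), [c³] (size 5), [c⁶] (size 5), [c⁷d] (size 11), [c⁹d²] (size 11), [c⁷d³] (size 11), [c⁷d⁴] (size 11).
Class equation: 1 + 5 + 5 + 11 + 11 + 11 + 11 = 55 = |G|. So G has 7 conjugacy classes.

Answer: 7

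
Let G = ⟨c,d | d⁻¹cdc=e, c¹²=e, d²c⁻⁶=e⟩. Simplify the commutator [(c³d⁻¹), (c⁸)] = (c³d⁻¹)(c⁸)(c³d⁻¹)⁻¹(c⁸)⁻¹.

[(c³d⁻¹), (c⁸)] = (c³d⁻¹)·(c⁸)·(c³d⁻¹)⁻¹·(c⁸)⁻¹.
  (c³d⁻¹) · (c⁸) = cd
  (cd) · (c³d) = c⁴
  (c⁴) · (c⁴) = c⁸

Answer: c⁸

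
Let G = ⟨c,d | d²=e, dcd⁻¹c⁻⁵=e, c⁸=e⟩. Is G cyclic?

Every cyclic group is abelian. But c·d = cd while d·c = c⁵d, so c·d ≠ d·c and G is not abelian. Hence G is not cyclic.

Answer: No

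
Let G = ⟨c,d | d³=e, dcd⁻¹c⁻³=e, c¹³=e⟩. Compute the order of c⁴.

Compute successive powers until reaching e:
  (c⁴)¹ = c⁴, (c⁴)² = c⁸, (c⁴)³ = c¹², (c⁴)⁴ = c³, (c⁴)⁵ = c⁷, (c⁴)⁶ = c¹¹, (c⁴)⁷ = c², (c⁴)⁸ = c⁶, (c⁴)⁹ = c¹⁰, (c⁴)¹⁰ = c, (c⁴)¹¹ = c⁵, (c⁴)¹² = c⁹, (c⁴)¹³ = e.
The smallest positive k with (c⁴)ᵏ = e is 13.

Answer: 13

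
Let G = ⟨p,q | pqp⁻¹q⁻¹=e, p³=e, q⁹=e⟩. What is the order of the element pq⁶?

Compute successive powers until reaching e:
  (pq⁶)¹ = pq⁶, (pq⁶)² = p²q³, (pq⁶)³ = e.
The smallest positive k with (pq⁶)ᵏ = e is 3.

Answer: 3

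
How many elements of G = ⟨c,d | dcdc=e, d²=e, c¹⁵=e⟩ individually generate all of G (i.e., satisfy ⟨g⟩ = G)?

⟨g⟩ = G would require ord(g) = |G| = 30, but the maximum element order in G is 15 < 30. So G is not cyclic and no single element generates it: the count is 0.

Answer: 0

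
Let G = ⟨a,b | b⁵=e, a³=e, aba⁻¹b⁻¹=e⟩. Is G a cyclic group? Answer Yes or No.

|G| = 15. The element ab has order 15 (its powers give 15 distinct elements), so ⟨ab⟩ = G and G is cyclic.

Answer: Yes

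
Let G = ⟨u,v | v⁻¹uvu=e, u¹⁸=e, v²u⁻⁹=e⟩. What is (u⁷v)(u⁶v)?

Compute (u⁷v) · (u⁶v) by multiplying left to right and reducing via the relations at each step:
  (u⁷v) · u⁶ = uv
  (uv) · v = u¹⁰

Answer: u¹⁰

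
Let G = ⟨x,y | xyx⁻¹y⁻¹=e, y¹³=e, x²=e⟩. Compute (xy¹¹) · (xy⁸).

Compute (xy¹¹) · (xy⁸) by multiplying left to right and reducing via the relations at each step:
  (xy¹¹) · x = y¹¹
  (y¹¹) · y⁸ = y⁶

Answer: y⁶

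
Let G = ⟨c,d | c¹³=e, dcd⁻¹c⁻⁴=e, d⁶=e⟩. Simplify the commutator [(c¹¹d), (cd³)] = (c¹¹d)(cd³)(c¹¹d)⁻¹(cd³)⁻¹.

[(c¹¹d), (cd³)] = (c¹¹d)·(cd³)·(c¹¹d)⁻¹·(cd³)⁻¹.
  (c¹¹d) · (cd³) = c²d⁴
  (c²d⁴) · (c⁷d⁵) = d³
  (d³) · (cd³) = c¹²

Answer: c¹²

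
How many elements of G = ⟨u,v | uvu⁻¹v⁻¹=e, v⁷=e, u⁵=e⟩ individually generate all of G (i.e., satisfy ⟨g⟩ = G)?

G is cyclic of order 35. An element generates G iff its order is 35, and a cyclic group of order 35 has exactly φ(35) = 24 such elements.

Answer: 24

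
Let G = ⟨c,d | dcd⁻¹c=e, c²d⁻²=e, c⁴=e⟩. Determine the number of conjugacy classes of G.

The conjugacy classes (representative and size) are:
  [e] (size 1), [c³] (size 2), [c²] (size 1), [d⁻¹] (size 2), [cd] (size 2).
Class equation: 1 + 2 + 1 + 2 + 2 = 8 = |G|. So G has 5 conjugacy classes.

Answer: 5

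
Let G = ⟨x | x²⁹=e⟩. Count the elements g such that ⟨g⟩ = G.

G is cyclic of order 29. An element generates G iff its order is 29, and a cyclic group of order 29 has exactly φ(29) = 28 such elements.

Answer: 28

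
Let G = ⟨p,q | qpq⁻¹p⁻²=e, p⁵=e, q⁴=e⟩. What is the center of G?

An element z ∈ Z(G) iff z commutes with every generator.
For example e is central: e·p = p = p·e; e·q = q = q·e.
Whereas p ∉ Z(G) since p·q = pq ≠ p²q = q·p.
Checking each of the 20 elements this way gives Z(G) = {e}, of order 1.

Answer: {e}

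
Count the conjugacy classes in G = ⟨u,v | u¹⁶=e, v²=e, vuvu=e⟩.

The conjugacy classes (representative and size) are:
  [e] (size 1), [u¹⁵] (size 2), [u²] (size 2), [u³] (size 2), [u¹²] (size 2), [u⁵] (size 2), [u⁶] (size 2), [u⁷] (size 2), [u⁸] (size 1), [u²v] (size 8), [u¹⁵v] (size 8).
Class equation: 1 + 2 + 2 + 2 + 2 + 2 + 2 + 2 + 1 + 8 + 8 = 32 = |G|. So G has 11 conjugacy classes.

Answer: 11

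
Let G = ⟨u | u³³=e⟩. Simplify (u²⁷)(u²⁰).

Compute (u²⁷) · (u²⁰) by multiplying left to right and reducing via the relations at each step:
  (u²⁷) · u²⁰ = u¹⁴

Answer: u¹⁴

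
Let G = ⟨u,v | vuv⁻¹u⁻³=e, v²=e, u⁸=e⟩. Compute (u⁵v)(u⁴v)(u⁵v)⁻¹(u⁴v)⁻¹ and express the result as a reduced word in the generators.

[(u⁵v), (u⁴v)] = (u⁵v)·(u⁴v)·(u⁵v)⁻¹·(u⁴v)⁻¹.
  (u⁵v) · (u⁴v) = u
  u · (uv) = u²v
  (u²v) · (u⁴v) = u⁶

Answer: u⁶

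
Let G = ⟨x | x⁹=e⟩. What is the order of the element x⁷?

Compute successive powers until reaching e:
  (x⁷)¹ = x⁷, (x⁷)² = x⁵, (x⁷)³ = x³, (x⁷)⁴ = x, (x⁷)⁵ = x⁸, (x⁷)⁶ = x⁶, (x⁷)⁷ = x⁴, (x⁷)⁸ = x², (x⁷)⁹ = e.
The smallest positive k with (x⁷)ᵏ = e is 9.

Answer: 9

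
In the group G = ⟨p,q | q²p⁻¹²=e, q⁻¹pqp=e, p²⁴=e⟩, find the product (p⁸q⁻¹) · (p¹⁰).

Compute (p⁸q⁻¹) · (p¹⁰) by multiplying left to right and reducing via the relations at each step:
  (p⁸q⁻¹) · p¹⁰ = p¹⁰q

Answer: p¹⁰q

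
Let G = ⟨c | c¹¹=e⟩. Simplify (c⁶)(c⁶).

Compute (c⁶) · (c⁶) by multiplying left to right and reducing via the relations at each step:
  (c⁶) · c⁶ = c

Answer: c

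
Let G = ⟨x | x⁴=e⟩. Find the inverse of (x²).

The order of (x²) is 2 (smallest k with (x²)ᵏ = e), so (x²)⁻¹ = (x²)¹ = x².
Check: (x²) · (x²) → (x²) · x² = e, giving e as required.

Answer: x²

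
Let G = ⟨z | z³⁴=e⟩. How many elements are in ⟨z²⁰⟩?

|⟨z²⁰⟩| equals the order of z²⁰. Compute successive powers until reaching e:
  (z²⁰)¹ = z²⁰, (z²⁰)² = z⁶, (z²⁰)³ = z²⁶, (z²⁰)⁴ = z¹², (z²⁰)⁵ = z³², (z²⁰)⁶ = z¹⁸, (z²⁰)⁷ = z⁴, (z²⁰)⁸ = z²⁴, (z²⁰)⁹ = z¹⁰, (z²⁰)¹⁰ = z³⁰, (z²⁰)¹¹ = z¹⁶, (z²⁰)¹² = z², (z²⁰)¹³ = z²², (z²⁰)¹⁴ = z⁸, (z²⁰)¹⁵ = z²⁸, (z²⁰)¹⁶ = z¹⁴, (z²⁰)¹⁷ = e.
The smallest positive k with (z²⁰)ᵏ = e is 17, so |⟨z²⁰⟩| = 17.

Answer: 17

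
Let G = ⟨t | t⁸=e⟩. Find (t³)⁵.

Compute successive powers of (t³), reducing at each step:
  (t³)²: (t³) · t³ = t⁶
  (t³)³: (t⁶) · t³ = t
  (t³)⁴: t · t³ = t⁴
  (t³)⁵: (t⁴) · t³ = t⁷

Answer: t⁷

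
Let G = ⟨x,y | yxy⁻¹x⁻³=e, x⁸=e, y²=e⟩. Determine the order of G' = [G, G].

G' = [G, G] is generated by all commutators. The generator-pair commutators are: [x, y] = x⁶.
The subgroup they normally generate is {e, x², x⁴, x⁶}, of order 4.
Check: |G/G'| = 16/4 = 4 is the order of the abelianisation.

Answer: 4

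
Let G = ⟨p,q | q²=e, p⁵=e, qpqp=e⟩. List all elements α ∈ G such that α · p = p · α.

⟨p⟩ ⊆ C_G(p) since powers of p commute with p; so |C_G(p)| ≥ |⟨p⟩| = 5.
By orbit–stabilizer, |C_G(p)| = |G| / |conj. class of p| = 10 / 2 = 5.
The 5 elements commuting with p are {e, p, p², p³, p⁴}.

Answer: {e, p, p², p³, p⁴}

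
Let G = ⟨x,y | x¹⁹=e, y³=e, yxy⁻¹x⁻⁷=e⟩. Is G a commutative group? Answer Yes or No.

x·y = xy but y·x = x⁷y, so x·y ≠ y·x and G is not abelian.

Answer: No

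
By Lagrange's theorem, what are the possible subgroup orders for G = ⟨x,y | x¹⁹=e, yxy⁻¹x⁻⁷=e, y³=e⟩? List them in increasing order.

|G| = 57 = 3 · 19. By Lagrange's theorem the order of any subgroup divides 57; the divisors of 57 are 1, 3, 19, 57.

Answer: 1, 3, 19, 57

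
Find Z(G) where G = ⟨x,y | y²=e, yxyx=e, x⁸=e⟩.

An element z ∈ Z(G) iff z commutes with every generator.
For example x⁴ is central: (x⁴)·x = x⁵ = x·(x⁴); (x⁴)·y = x⁴y = y·(x⁴).
Whereas x ∉ Z(G) since x·y = xy ≠ x⁷y = y·x.
Checking each of the 16 elements this way gives Z(G) = {e, x⁴}, of order 2.

Answer: {e, x⁴}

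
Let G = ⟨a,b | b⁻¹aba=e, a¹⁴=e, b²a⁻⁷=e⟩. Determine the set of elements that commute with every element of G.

An element z ∈ Z(G) iff z commutes with every generator.
For example a⁷ is central: (a⁷)·a = a⁸ = a·(a⁷); (a⁷)·b = b⁻¹ = b·(a⁷).
Whereas a ∉ Z(G) since a·b = ab ≠ a⁶b⁻¹ = b·a.
Checking each of the 28 elements this way gives Z(G) = {e, a⁷}, of order 2.

Answer: {e, a⁷}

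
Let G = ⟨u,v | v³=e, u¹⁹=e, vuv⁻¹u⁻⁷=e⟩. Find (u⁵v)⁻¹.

The order of (u⁵v) is 3 (smallest k with (u⁵v)ᵏ = e), so (u⁵v)⁻¹ = (u⁵v)² = u²v².
Check: (u⁵v) · (u²v²) → (u⁵v) · u² = v;   v · v² = e, giving e as required.

Answer: u²v²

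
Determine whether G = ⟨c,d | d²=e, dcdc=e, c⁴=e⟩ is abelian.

c·d = cd but d·c = c³d, so c·d ≠ d·c and G is not abelian.

Answer: No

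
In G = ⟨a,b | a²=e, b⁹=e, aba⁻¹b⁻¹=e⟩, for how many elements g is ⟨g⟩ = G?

G is cyclic of order 18. An element generates G iff its order is 18, and a cyclic group of order 18 has exactly φ(18) = 6 such elements.

Answer: 6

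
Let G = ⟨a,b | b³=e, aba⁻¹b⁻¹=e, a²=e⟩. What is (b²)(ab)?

Compute (b²) · (ab) by multiplying left to right and reducing via the relations at each step:
  (b²) · a = ab²
  (ab²) · b = a

Answer: a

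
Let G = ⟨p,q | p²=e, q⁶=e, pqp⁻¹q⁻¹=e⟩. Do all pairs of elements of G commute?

Each pair of generators commutes: p·q = pq = q·p. Since the generators pairwise commute, every element of G commutes with every other, so G is abelian.

Answer: Yes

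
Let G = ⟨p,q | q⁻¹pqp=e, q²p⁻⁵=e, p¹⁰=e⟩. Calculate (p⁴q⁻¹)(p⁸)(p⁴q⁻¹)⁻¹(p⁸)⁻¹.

[(p⁴q⁻¹), (p⁸)] = (p⁴q⁻¹)·(p⁸)·(p⁴q⁻¹)⁻¹·(p⁸)⁻¹.
  (p⁴q⁻¹) · (p⁸) = pq
  (pq) · (p⁴q) = p²
  (p²) · (p²) = p⁴

Answer: p⁴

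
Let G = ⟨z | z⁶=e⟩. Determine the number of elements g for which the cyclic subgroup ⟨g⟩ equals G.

G is cyclic of order 6. An element generates G iff its order is 6, and a cyclic group of order 6 has exactly φ(6) = 2 such elements.

Answer: 2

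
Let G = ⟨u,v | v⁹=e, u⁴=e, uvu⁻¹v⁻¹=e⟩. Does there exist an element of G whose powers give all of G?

|G| = 36. The element uv has order 36 (its powers give 36 distinct elements), so ⟨uv⟩ = G and G is cyclic.

Answer: Yes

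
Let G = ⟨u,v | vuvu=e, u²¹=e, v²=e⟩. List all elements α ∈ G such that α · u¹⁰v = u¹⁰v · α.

⟨u¹⁰v⟩ ⊆ C_G(u¹⁰v) since powers of u¹⁰v commute with u¹⁰v; so |C_G(u¹⁰v)| ≥ |⟨u¹⁰v⟩| = 2.
By orbit–stabilizer, |C_G(u¹⁰v)| = |G| / |conj. class of u¹⁰v| = 42 / 21 = 2.
The 2 elements commuting with u¹⁰v are {e, u¹⁰v}.

Answer: {e, u¹⁰v}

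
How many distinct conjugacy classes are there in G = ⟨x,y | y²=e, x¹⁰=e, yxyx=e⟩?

The conjugacy classes (representative and size) are:
  [e] (size 1), [x] (size 2), [x²] (size 2), [x³] (size 2), [x⁴] (size 2), [x⁵] (size 1), [x²y] (size 5), [x³y] (size 5).
Class equation: 1 + 2 + 2 + 2 + 2 + 1 + 5 + 5 = 20 = |G|. So G has 8 conjugacy classes.

Answer: 8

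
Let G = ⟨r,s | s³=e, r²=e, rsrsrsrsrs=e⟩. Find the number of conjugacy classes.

The conjugacy classes (representative and size) are:
  [e] (size 1), [rsrs²rsrs²r] (size 15), [srsrs²r] (size 20), [rs²rs²r] (size 12), [s²rsrs²] (size 12).
Class equation: 1 + 15 + 20 + 12 + 12 = 60 = |G|. So G has 5 conjugacy classes.

Answer: 5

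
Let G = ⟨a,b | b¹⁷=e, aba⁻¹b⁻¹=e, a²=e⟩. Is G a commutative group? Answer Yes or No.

Each pair of generators commutes: a·b = ab = b·a. Since the generators pairwise commute, every element of G commutes with every other, so G is abelian.

Answer: Yes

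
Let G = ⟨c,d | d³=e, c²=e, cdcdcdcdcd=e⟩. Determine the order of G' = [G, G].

G' = [G, G] is generated by all commutators. The generator-pair commutators are: [c, d] = cdcd².
The subgroup they normally generate is {e, c, d, d², cd, cdc, cdcd, cdcdc, d²cd²c, d²cd², d²c, cd², dc, dcd, dcdc, cd²cd²c, cd²cd², cd²c, d²cd, d²cdc, d²cdcd, dcd²cd², dcd²c, dcd², cdcd², cd²cd, cd²cdc, cd²cdcd, cdcd²cd², cdcd²c, d²cd²cd, cdcd²cd, cdcd²cdc, cdcd²cdcd, d²cd²cdcd², d²cd²cdc, d²cd²cdcd, d²cdcd²cd², d²cdcd²c, d²cdcd², dcdcd², dcd²cd, dcd²cdc, dcd²cdcd, dcdcd²cd², dcdcd²c, dcdcd²cd, cd²cdcd²cd², cd²cdcd²c, cd²cdcd², d²cdcd²cd, d²cdcd²cdc, dcd²cdcd²c, dcd²cdcd², cd²cdcd²cd, cd²cdcd²cdc, cdcd²cdcd²c, cdcd²cdcd², cdcd²cdcd²cd, dcd²cdcd²cd}, of order 60.
Check: |G/G'| = 60/60 = 1 is the order of the abelianisation.

Answer: 60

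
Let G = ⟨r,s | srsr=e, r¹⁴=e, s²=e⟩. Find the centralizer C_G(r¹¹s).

⟨r¹¹s⟩ ⊆ C_G(r¹¹s) since powers of r¹¹s commute with r¹¹s; so |C_G(r¹¹s)| ≥ |⟨r¹¹s⟩| = 2.
By orbit–stabilizer, |C_G(r¹¹s)| = |G| / |conj. class of r¹¹s| = 28 / 7 = 4.
The 4 elements commuting with r¹¹s are {e, r⁷, r⁴s, r¹¹s}.

Answer: {e, r⁷, r⁴s, r¹¹s}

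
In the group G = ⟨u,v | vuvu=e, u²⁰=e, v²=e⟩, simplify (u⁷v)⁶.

Compute successive powers of (u⁷v), reducing at each step:
  (u⁷v)²: (u⁷v) · u⁷ = v;   v · v = e
  (u⁷v)³: e · u⁷ = u⁷;   (u⁷) · v = u⁷v
  (u⁷v)⁴: (u⁷v) · u⁷ = v;   v · v = e
  (u⁷v)⁵: e · u⁷ = u⁷;   (u⁷) · v = u⁷v
  (u⁷v)⁶: (u⁷v) · u⁷ = v;   v · v = e

Answer: e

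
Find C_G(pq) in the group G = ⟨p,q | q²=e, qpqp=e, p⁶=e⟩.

⟨pq⟩ ⊆ C_G(pq) since powers of pq commute with pq; so |C_G(pq)| ≥ |⟨pq⟩| = 2.
By orbit–stabilizer, |C_G(pq)| = |G| / |conj. class of pq| = 12 / 3 = 4.
The 4 elements commuting with pq are {e, p³, pq, p⁴q}.

Answer: {e, p³, pq, p⁴q}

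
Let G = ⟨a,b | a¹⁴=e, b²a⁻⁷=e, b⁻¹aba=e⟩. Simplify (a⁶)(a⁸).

Compute (a⁶) · (a⁸) by multiplying left to right and reducing via the relations at each step:
  (a⁶) · a⁸ = e

Answer: e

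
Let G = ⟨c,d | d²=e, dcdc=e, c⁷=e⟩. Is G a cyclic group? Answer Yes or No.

Every cyclic group is abelian. But c·d = cd while d·c = c⁶d, so c·d ≠ d·c and G is not abelian. Hence G is not cyclic.

Answer: No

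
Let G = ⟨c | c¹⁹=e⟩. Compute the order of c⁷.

Compute successive powers until reaching e:
  (c⁷)¹ = c⁷, (c⁷)² = c¹⁴, (c⁷)³ = c², (c⁷)⁴ = c⁹, (c⁷)⁵ = c¹⁶, (c⁷)⁶ = c⁴, (c⁷)⁷ = c¹¹, (c⁷)⁸ = c¹⁸, (c⁷)⁹ = c⁶, (c⁷)¹⁰ = c¹³, (c⁷)¹¹ = c, (c⁷)¹² = c⁸, (c⁷)¹³ = c¹⁵, (c⁷)¹⁴ = c³, (c⁷)¹⁵ = c¹⁰, (c⁷)¹⁶ = c¹⁷, (c⁷)¹⁷ = c⁵, (c⁷)¹⁸ = c¹², (c⁷)¹⁹ = e.
The smallest positive k with (c⁷)ᵏ = e is 19.

Answer: 19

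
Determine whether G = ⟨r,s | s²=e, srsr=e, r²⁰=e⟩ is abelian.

r·s = rs but s·r = r¹⁹s, so r·s ≠ s·r and G is not abelian.

Answer: No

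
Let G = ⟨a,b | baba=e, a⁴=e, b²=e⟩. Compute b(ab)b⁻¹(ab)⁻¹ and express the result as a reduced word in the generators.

[b, (ab)] = b·(ab)·b⁻¹·(ab)⁻¹.
  b · (ab) = a³
  (a³) · b = a³b
  (a³b) · (ab) = a²

Answer: a²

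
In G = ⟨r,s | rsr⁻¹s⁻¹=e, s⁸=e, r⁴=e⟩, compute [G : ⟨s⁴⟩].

First find ord(s⁴) by computing successive powers:
  (s⁴)¹ = s⁴, (s⁴)² = e.
So |⟨s⁴⟩| = ord(s⁴) = 2. With |G| = 32, by Lagrange [G : ⟨s⁴⟩] = 32/2 = 16.

Answer: 16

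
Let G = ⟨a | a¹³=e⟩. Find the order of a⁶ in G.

Compute successive powers until reaching e:
  (a⁶)¹ = a⁶, (a⁶)² = a¹², (a⁶)³ = a⁵, (a⁶)⁴ = a¹¹, (a⁶)⁵ = a⁴, (a⁶)⁶ = a¹⁰, (a⁶)⁷ = a³, (a⁶)⁸ = a⁹, (a⁶)⁹ = a², (a⁶)¹⁰ = a⁸, (a⁶)¹¹ = a, (a⁶)¹² = a⁷, (a⁶)¹³ = e.
The smallest positive k with (a⁶)ᵏ = e is 13.

Answer: 13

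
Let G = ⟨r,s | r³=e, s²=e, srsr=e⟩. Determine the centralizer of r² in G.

⟨r²⟩ ⊆ C_G(r²) since powers of r² commute with r²; so |C_G(r²)| ≥ |⟨r²⟩| = 3.
By orbit–stabilizer, |C_G(r²)| = |G| / |conj. class of r²| = 6 / 2 = 3.
The 3 elements commuting with r² are {e, r, r²}.

Answer: {e, r, r²}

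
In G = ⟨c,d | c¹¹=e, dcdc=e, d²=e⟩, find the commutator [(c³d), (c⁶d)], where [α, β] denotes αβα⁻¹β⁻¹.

[(c³d), (c⁶d)] = (c³d)·(c⁶d)·(c³d)⁻¹·(c⁶d)⁻¹.
  (c³d) · (c⁶d) = c⁸
  (c⁸) · (c³d) = d
  d · (c⁶d) = c⁵

Answer: c⁵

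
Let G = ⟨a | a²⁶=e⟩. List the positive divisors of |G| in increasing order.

|G| = 26 = 2 · 13. By Lagrange's theorem the order of any subgroup divides 26; the divisors of 26 are 1, 2, 13, 26.

Answer: 1, 2, 13, 26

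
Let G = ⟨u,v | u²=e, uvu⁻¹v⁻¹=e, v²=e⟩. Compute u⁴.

Compute successive powers of u, reducing at each step:
  u²: u · u = e
  u³: e · u = u
  u⁴: u · u = e

Answer: e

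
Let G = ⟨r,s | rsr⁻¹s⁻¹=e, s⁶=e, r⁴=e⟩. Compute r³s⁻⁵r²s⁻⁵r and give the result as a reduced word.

Multiply left to right, reducing at each step:
  (r³) · s⁻⁵ = r³s
  (r³s) · r² = rs
  (rs) · s⁻⁵ = rs²
  (rs²) · r = r²s²

Answer: r²s²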